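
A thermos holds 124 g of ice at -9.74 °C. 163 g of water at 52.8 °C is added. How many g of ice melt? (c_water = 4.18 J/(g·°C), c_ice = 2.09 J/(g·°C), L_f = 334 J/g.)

Cooling the water to 0 °C releases 163×4.18×52.8 = 35975 J.
Of that, 124×2.09×9.74 = 2524.2 J goes to bring the ice to 0 °C, leaving 33451 J.
Melting all 124 g of ice would need 124×334 = 41416 J.
That's not enough to melt it all — equilibrium is at 0 °C with ice remaining.
Mass melted = 33451/334 ≈ 100.2 g.

m_melted ≈ 100 g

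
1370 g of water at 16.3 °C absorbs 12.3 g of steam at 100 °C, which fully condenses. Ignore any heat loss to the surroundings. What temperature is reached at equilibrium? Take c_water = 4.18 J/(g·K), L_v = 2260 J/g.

T_f ≈ 21.9 °C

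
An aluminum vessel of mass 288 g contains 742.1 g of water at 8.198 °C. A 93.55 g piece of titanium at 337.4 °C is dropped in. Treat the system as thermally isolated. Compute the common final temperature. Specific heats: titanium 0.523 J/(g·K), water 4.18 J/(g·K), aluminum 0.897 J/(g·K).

Net heat exchanged in the isolated system is zero:
93.55×0.523×(T − 337.4) + 742.1×4.18×(T − 8.198) + 288×0.897×(T − 8.198) = 0
48.93(T − 337.4) + 3102(T − 8.198) + 258.34(T − 8.198) = 0
3409.2 T = 44056
T = 44056 / 3409.2 = 12.9 °C

T_f ≈ 12.9 °C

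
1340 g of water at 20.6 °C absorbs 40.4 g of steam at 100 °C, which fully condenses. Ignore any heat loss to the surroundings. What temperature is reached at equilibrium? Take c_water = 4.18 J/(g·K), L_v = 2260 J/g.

T_f ≈ 38.7 °C

Energy conservation, ΣQ = 0:
steam→water at 100 °C releases m L_v = 40.4·2260 = 91304; condensed water 100 °C→T: 168.87(T − 100); original water: 5601.2(T − 20.6)
5770.1 T = 91304 + 16887 + 115385 = 223576
T ≈ 38.75 °C (< 100 °C, so full condensation is consistent).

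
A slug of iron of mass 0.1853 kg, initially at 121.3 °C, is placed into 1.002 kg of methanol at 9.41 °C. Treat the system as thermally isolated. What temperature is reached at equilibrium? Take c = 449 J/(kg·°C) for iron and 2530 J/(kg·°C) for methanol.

T_f ≈ 13.0 °C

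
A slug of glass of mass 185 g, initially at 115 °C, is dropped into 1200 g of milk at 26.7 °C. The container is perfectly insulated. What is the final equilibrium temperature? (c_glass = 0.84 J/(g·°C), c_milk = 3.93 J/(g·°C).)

Energy conservation, ΣQ = 0:
185*0.84*(T − 115) + 1200*3.93*(T − 26.7) = 0
155.4(T − 115) + 4716(T − 26.7) = 0
4871.4 T = 143788
T = 143788 / 4871.4 = 29.5 °C

T_f ≈ 29.5 °C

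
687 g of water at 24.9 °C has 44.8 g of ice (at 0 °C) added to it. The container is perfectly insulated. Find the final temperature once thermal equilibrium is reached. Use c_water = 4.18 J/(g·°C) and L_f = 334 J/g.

T_f ≈ 18.5 °C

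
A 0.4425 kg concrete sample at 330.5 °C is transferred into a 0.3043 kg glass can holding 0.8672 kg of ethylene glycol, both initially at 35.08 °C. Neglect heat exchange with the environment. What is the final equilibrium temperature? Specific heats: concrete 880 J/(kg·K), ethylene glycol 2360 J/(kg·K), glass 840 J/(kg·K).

T_f ≈ 77.8 °C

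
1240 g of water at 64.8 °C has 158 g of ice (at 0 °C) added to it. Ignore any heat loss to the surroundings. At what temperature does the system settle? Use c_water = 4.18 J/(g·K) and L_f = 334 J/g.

T_f ≈ 48.4 °C

Conservation of energy gives ΣQ = 0:
fusion: m_ice L_f = 158×334 = 52772; warm the meltwater: 660.44 T; water: 5183.2(T − 64.8)
5843.6 T = 335871 − 52772 = 283099
T ≈ 48.45 °C — above 0 °C, consistent with complete melting.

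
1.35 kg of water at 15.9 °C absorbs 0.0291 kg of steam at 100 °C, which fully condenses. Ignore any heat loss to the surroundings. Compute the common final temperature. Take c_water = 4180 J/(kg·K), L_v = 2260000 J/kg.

Taking heat into each body as positive, Σ m c ΔT = 0:
steam→water at 100 °C releases m L_v = 0.0291×2260000 = 65766; condensate cools 100→T: 0.0291×4180×(T − 100) = 121.64(T − 100); original water: 5643(T − 15.9)
5764.6 T = 65766 + 12164 + 89724 = 167654
T ≈ 29.08 °C — below 100 °C, confirming all the steam condensed.

T_f ≈ 29.1 °C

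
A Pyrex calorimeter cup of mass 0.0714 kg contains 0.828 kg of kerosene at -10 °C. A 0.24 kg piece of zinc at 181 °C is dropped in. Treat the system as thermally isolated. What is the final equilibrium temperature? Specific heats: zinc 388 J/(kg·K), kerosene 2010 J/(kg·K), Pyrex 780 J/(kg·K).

With ΣQ=0 the equilibrium temperature is the m·c-weighted mean:
T_f = (93.12·181 + 1664.3·(-10) + 55.69·(-10)) / (93.12 + 1664.3 + 55.69)
    = -345 / 1813.1 ≈ -0.19 °C

T_f ≈ -0.2 °C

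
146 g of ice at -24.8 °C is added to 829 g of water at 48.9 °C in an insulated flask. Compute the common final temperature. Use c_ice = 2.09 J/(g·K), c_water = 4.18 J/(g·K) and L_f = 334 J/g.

T_f ≈ 27.8 °C

Conservation of energy gives ΣQ = 0:
warm ice to 0 °C: 146×2.09×(0 − (-24.8)) = 7567.5
  melt ice: 146×334 = 48764
  meltwater 0→T: 146×4.18×T = 610.28 T
  water: 3465.2(T − 48.9)
4075.5 T = 169449 − 56331 = 113118
T ≈ 27.76 °C. Since T > 0 °C, the all-ice-melts assumption holds.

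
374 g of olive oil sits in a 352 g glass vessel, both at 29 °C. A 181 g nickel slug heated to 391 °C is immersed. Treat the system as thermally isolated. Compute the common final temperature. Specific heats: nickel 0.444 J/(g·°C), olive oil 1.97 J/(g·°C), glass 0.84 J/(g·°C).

Net heat exchanged in the isolated system is zero:
181·0.444·(T − 391) + 374·1.97·(T − 29) + 352·0.84·(T − 29) = 0
80.36(T − 391) + 736.78(T − 29) + 295.68(T − 29) = 0
(80.36 + 736.78 + 295.68) T = 80.36·391 + 736.78·29 + 295.68·29
T = 61364/1112.8 ≈ 55.14 °C

T_f ≈ 55.1 °C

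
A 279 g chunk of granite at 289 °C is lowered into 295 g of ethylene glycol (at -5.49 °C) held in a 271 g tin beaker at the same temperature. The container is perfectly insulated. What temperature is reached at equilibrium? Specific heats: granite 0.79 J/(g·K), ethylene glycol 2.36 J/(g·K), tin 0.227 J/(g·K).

T_f ≈ 60.9 °C

Heat gained plus heat lost sum to zero:
279·0.79·(T − 289) + 295·2.36·(T − (-5.49)) + 271·0.227·(T − (-5.49)) = 0
220.41(T − 289) + 696.2(T − (-5.49)) + 61.52(T − (-5.49)) = 0
(220.41 + 696.2 + 61.52) T = 220.41·289 + 696.2·(-5.49) + 61.52·(-5.49)
T = 59539/978.13 ≈ 60.87 °C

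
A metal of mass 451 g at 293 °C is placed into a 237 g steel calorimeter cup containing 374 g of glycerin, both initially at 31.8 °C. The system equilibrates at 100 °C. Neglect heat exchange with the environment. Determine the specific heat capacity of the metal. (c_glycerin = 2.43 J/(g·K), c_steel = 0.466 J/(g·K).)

c ≈ 0.799 J/(g·K)

Heat gained plus heat lost sum to zero:
451·c·(100 − 293) + 374·2.43·(100 − 31.8) + 237·0.466·(100 − 31.8) = 0
-87043 c = -69514
c = -69514/-87043 ≈ 0.7986 J/(g·K)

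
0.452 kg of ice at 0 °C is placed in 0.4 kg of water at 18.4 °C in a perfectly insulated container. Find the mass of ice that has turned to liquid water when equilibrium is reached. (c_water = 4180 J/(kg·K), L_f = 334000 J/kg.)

m_melted ≈ 0.0921 kg

Heat available from the water dropping to 0 °C: 0.4×4180×18.4 = 30765 J.
Fully melting the ice requires m_ice L_f = 0.452×334000 = 150968 J.
30765 J < 150968 J, so only part of the ice melts and the system sits at 0 °C.
m_melt = 30765 / L_f = 0.09211 kg.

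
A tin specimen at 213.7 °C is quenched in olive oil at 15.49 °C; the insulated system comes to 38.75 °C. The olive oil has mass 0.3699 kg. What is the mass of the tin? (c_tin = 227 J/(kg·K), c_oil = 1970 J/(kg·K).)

m ≈ 0.427 kg

Energy conservation, ΣQ = 0:
m·227·(38.75 − 213.7) + 0.3699·1970·(38.75 − 15.49) = 0
-39714 m = -16950
m = -16950/-39714 ≈ 0.4268 kg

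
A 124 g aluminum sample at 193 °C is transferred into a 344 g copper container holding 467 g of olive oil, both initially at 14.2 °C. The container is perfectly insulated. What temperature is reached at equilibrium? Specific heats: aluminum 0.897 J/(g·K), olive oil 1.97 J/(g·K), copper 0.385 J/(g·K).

T_f ≈ 31.3 °C

T_f = Σ m_i c_i T_i / Σ m_i c_i:
T_f = (111.23×193 + 919.99×14.2 + 132.44×14.2) / (111.23 + 919.99 + 132.44)
    = 36412 / 1163.7 ≈ 31.29 °C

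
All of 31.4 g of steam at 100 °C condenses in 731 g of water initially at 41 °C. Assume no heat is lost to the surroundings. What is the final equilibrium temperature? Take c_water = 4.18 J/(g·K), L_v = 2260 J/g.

T_f ≈ 65.7 °C

Let T be the final temperature. ΣQ_i = 0:
steam→water at 100 °C releases m L_v = 31.4×2260 = 70964
  condensed water 100 °C→T: 131.25(T − 100)
  original water: 3055.6(T − 41)
3186.8 T = 70964 + 13125 + 125279 = 209368
T ≈ 65.70 °C, under the boiling point, so the assumption holds.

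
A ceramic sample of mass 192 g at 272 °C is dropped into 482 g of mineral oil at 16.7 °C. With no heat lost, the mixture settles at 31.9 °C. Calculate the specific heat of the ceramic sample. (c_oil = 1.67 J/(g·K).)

c ≈ 0.265 J/(g·K)

m_s c (T_s − T_f) = m_oil c_oil (T_f − T_0):
192×c×(272 − 31.9) = 482×1.67×(31.9 − 16.7)
46099 c = 12235  ⇒  c ≈ 0.2654 J/(g·K)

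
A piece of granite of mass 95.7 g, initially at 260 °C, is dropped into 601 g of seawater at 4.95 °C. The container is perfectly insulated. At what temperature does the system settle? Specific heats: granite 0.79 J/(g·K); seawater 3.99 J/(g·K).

Heat lost by the granite equals heat gained by the seawater:
95.7*0.79*(260 − T) = 601*3.99*(T − 4.95)
75.6(260 − T) = 2398(T − 4.95)
2473.6 T = 31527  ⇒  T ≈ 12.75 °C

T_f ≈ 12.7 °C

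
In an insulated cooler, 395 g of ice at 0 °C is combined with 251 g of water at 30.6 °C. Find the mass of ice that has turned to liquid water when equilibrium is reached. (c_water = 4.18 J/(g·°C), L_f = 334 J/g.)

Cooling the water to 0 °C releases 251×4.18×30.6 = 32105 J.
To melt every bit of ice: 395×334 = 131930 J.
32105 J < 131930 J, so only part of the ice melts and the system sits at 0 °C.
Mass melted = 32105/334 ≈ 96.12 g.

m_melted ≈ 96.1 g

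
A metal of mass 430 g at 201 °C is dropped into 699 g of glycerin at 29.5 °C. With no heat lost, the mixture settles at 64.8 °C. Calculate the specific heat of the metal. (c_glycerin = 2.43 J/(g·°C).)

m_s c (T_s − T_f) = m_glycerin c_glycerin (T_f − T_0):
430×c×(201 − 64.8) = 699×2.43×(64.8 − 29.5)
58566 c = 59960  ⇒  c ≈ 1.024 J/(g·°C)

c ≈ 1.02 J/(g·°C)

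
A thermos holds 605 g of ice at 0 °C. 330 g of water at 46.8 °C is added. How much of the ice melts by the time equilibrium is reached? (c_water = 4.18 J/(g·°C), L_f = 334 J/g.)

Heat available from the water dropping to 0 °C: 330·4.18·46.8 = 64556 J.
Fully melting the ice requires m_ice L_f = 605·334 = 202070 J.
Since 64556 < 202070 J, not all the ice melts; equilibrium is at 0 °C.
Mass melted = 64556/334 ≈ 193.3 g.

m_melted ≈ 193 g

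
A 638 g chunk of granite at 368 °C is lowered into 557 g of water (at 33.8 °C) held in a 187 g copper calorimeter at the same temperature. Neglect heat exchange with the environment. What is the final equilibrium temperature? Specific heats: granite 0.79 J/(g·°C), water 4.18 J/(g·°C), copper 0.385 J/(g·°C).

T_f ≈ 91.8 °C

Conservation of energy gives ΣQ = 0:
638·0.79·(T − 368) + 557·4.18·(T − 33.8) + 187·0.385·(T − 33.8) = 0
(504.02 + 2328.3 + 72) T = 504.02·368 + 2328.3·33.8 + 72·33.8
T = 266608/2904.3 ≈ 91.80 °C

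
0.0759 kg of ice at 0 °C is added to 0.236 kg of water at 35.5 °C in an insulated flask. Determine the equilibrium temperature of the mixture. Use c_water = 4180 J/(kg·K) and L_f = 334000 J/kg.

Taking heat into each body as positive, Σ m c ΔT = 0:
latent heat to melt: 0.0759×334000 = 25351; warm the meltwater: 317.26 T; water: 986.48(T − 35.5)
1303.7 T = 35020 − 25351 = 9669.4
T ≈ 7.42 °C (positive, so assuming full melt was valid).

T_f ≈ 7.4 °C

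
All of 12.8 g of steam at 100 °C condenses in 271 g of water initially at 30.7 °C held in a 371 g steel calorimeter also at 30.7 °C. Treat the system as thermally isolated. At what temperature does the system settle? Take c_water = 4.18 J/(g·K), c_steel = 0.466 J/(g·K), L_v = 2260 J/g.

Let T be the final temperature. ΣQ_i = 0:
condense steam: −12.8·2260 = −28928
  condensed water 100 °C→T: 53.5(T − 100)
  water warms: 271·4.18·(T − 30.7) = 1132.8(T − 30.7)
  cup: 172.89(T − 30.7)
1359.2 T = 28928 + 5350.4 + 40084 = 74362
T ≈ 54.71 °C, under the boiling point, so the assumption holds.

T_f ≈ 54.7 °C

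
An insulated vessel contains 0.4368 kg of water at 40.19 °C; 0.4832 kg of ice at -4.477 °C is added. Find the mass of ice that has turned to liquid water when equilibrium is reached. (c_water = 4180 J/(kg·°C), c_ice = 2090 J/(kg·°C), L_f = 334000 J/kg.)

m_melted ≈ 0.206 kg

Heat available from the water dropping to 0 °C: 0.4368×4180×40.19 = 73380 J.
Of that, 0.4832×2090×4.477 = 4521.3 J goes to bring the ice to 0 °C, leaving 68859 J.
Melting all 0.4832 kg of ice would need 0.4832×334000 = 161389 J.
68859 J < 161389 J, so only part of the ice melts and the system sits at 0 °C.
m_melt = 68859 / L_f = 0.2062 kg.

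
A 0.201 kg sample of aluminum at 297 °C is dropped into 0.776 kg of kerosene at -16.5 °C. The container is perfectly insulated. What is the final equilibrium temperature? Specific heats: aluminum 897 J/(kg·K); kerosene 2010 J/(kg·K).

With ΣQ=0 the equilibrium temperature is the m·c-weighted mean:
T_f = (180.3·297 + 1559.8·(-16.5)) / (180.3 + 1559.8)
    = 27812 / 1740.1 ≈ 15.98 °C

T_f ≈ 16.0 °C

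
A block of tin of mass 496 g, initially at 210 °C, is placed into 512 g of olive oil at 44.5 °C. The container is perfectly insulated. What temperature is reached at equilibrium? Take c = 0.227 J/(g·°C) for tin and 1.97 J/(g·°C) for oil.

Taking heat into each body as positive, Σ m c ΔT = 0:
496·0.227·(T − 210) + 512·1.97·(T − 44.5) = 0
112.59(T − 210) + 1008.6(T − 44.5) = 0
(112.59 + 1008.6) T = 112.59·210 + 1008.6·44.5
T = 68529 / 1121.2 = 61.1 °C

T_f ≈ 61.1 °C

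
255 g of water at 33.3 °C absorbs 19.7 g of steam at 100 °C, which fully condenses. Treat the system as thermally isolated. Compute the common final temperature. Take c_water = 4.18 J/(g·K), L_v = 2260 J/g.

Sum of m c ΔT and latent-heat terms is zero:
latent heat released on condensation: 19.7·2260 = 44522
  condensed water 100 °C→T: 82.35(T − 100)
  original water: 1065.9(T − 33.3)
1148.2 T = 44522 + 8234.6 + 35494 = 88251
T ≈ 76.86 °C, under the boiling point, so the assumption holds.

T_f ≈ 76.9 °C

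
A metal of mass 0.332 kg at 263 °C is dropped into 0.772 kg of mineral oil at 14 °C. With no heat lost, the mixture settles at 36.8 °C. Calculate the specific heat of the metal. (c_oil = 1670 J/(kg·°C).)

c ≈ 391 J/(kg·°C)

Setting the total heat transfer to zero:
0.332·c·(36.8 − 263) + 0.772·1670·(36.8 − 14) = 0
-75.1 c = -29395
c = -29395/-75.1 ≈ 391.4 J/(kg·°C)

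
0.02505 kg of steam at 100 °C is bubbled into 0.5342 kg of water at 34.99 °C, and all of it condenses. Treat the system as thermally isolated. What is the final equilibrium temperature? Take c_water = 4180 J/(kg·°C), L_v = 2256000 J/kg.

Setting the total heat transfer to zero:
steam→water at 100 °C releases m L_v = 0.02505·2256000 = 56513
  condensed water 100 °C→T: 104.71(T − 100)
  original water: 2233(T − 34.99)
2337.7 T = 56513 + 10471 + 78131 = 145115
T ≈ 62.08 °C — below 100 °C, confirming all the steam condensed.

T_f ≈ 62.1 °C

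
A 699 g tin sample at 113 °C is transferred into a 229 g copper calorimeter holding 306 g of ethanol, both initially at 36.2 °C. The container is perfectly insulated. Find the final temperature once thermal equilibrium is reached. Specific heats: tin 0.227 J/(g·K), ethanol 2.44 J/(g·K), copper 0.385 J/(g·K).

T_f ≈ 48.5 °C

Energy conservation, ΣQ = 0:
699×0.227×(T − 113) + 306×2.44×(T − 36.2) + 229×0.385×(T − 36.2) = 0
158.67(T − 113) + 746.64(T − 36.2) + 88.17(T − 36.2) = 0
993.48 T = 48150
T ≈ 48.47 °C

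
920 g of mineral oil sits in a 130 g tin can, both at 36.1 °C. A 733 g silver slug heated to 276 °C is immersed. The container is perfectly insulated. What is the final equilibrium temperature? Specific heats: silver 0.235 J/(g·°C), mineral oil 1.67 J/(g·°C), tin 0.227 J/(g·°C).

Net heat exchanged in the isolated system is zero:
733*0.235*(T − 276) + 920*1.67*(T − 36.1) + 130*0.227*(T − 36.1) = 0
172.25(T − 276) + 1536.4(T − 36.1) + 29.51(T − 36.1) = 0
1738.2 T = 104072
T = 104072/1738.2 ≈ 59.87 °C

T_f ≈ 59.9 °C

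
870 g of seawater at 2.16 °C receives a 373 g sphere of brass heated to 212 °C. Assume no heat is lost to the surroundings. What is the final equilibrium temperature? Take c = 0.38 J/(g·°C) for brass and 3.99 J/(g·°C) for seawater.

T_f ≈ 10.4 °C

With ΣQ=0 the equilibrium temperature is the m·c-weighted mean:
T_f = (141.74×212 + 3471.3×2.16) / (141.74 + 3471.3)
    = 37547 / 3613 ≈ 10.39 °C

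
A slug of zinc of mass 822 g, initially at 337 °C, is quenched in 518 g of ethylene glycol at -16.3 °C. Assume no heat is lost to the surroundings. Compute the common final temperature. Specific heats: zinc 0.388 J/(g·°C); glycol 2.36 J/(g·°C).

Heat lost by the zinc equals heat gained by the glycol:
822·0.388·(337 − T) = 518·2.36·(T − (-16.3))
318.94(337 − T) = 1222.5(T − (-16.3))
1541.4 T = 87555  ⇒  T ≈ 56.80 °C

T_f ≈ 56.8 °C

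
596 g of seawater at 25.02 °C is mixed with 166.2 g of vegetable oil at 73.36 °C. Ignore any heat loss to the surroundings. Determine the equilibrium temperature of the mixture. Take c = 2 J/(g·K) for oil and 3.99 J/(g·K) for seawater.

T_f ≈ 30.9 °C

Net heat exchanged in the isolated system is zero:
166.2×2×(T − 73.36) + 596×3.99×(T − 25.02) = 0
332.4(T − 73.36) + 2378(T − 25.02) = 0
(332.4 + 2378) T = 332.4×73.36 + 2378×25.02
T = 83883 / 2710.4 = 30.9 °C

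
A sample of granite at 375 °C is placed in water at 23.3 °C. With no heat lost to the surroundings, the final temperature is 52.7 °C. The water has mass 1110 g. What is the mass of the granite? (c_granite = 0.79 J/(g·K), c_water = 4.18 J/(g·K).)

m ≈ 536 g

Heat lost by the granite = heat gained by the water:
m×0.79×(375 − 52.7) = 1110×4.18×(52.7 − 23.3)
254.62 m = 136410  ⇒  m ≈ 535.7 g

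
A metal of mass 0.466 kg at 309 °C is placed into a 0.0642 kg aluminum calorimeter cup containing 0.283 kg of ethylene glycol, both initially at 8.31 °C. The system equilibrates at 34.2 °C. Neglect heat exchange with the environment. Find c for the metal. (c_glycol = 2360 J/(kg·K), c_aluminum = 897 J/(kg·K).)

c ≈ 147 J/(kg·K)

Heat gained plus heat lost sum to zero:
0.466·c·(34.2 − 309) + 0.283·2360·(34.2 − 8.31) + 0.0642·897·(34.2 − 8.31) = 0
-128.06 c = -18782
c = -18782/-128.06 ≈ 146.7 J/(kg·K)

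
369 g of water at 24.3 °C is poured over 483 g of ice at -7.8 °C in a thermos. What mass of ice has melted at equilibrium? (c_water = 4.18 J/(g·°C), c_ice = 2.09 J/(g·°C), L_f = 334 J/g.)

m_melted ≈ 88.6 g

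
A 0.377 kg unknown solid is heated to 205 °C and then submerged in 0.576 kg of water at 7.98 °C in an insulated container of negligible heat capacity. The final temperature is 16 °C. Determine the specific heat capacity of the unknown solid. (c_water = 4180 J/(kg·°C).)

c ≈ 271 J/(kg·°C)

m_s c (T_s − T_f) = m_water c_water (T_f − T_0):
0.377×c×(205 − 16) = 0.576×4180×(16 − 7.98)
71.25 c = 19310  ⇒  c ≈ 271 J/(kg·°C)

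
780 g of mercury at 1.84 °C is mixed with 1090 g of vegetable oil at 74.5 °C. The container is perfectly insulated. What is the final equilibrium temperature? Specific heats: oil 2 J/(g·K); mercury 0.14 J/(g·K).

Let T be the final temperature. ΣQ_i = 0:
1090*2*(T − 74.5) + 780*0.14*(T − 1.84) = 0
2289.2 T = 162611
T = 162611 / 2289.2 = 71 °C

T_f ≈ 71.0 °C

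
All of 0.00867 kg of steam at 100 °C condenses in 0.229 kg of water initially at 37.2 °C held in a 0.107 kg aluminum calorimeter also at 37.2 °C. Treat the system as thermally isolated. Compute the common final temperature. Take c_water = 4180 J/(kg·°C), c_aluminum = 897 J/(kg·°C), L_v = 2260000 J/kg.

T_f ≈ 57.3 °C

Setting the total heat transfer to zero:
condense steam: −0.00867×2260000 = −19594; condensate cools 100→T: 0.00867×4180×(T − 100) = 36.24(T − 100); water warms: 0.229×4180×(T − 37.2) = 957.22(T − 37.2); cup: 95.98(T − 37.2)
1089.4 T = 19594 + 3624.1 + 39179 = 62397
T ≈ 57.27 °C — below 100 °C, confirming all the steam condensed.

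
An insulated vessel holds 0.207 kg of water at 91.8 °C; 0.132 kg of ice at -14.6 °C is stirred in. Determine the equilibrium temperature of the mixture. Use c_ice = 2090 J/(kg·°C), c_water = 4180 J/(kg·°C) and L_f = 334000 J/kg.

Energy conservation, ΣQ = 0:
ice -14.6→0 °C: 0.132×2090×14.6 = 4027.8
  melt ice: 0.132×334000 = 44088
  meltwater 0→T: 0.132×4180×T = 551.76 T
  water: 865.26(T − 91.8)
1417 T = 79431 − 48116 = 31315
T ≈ 22.10 °C (positive, so assuming full melt was valid).

T_f ≈ 22.1 °C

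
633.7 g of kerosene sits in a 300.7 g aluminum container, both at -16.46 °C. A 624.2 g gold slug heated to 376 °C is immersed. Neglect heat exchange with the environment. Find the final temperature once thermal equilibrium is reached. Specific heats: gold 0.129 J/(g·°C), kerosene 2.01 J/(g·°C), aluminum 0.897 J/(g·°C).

T_f ≈ 3.0 °C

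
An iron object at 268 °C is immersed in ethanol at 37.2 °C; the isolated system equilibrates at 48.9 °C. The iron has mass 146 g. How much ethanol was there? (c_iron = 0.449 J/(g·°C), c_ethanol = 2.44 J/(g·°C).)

m ≈ 503 g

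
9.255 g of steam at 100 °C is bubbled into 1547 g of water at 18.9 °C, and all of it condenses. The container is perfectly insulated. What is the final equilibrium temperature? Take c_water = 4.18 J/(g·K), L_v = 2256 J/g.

Energy conservation, ΣQ = 0:
steam→water at 100 °C releases m L_v = 9.255×2256 = 20879
  condensate cools 100→T: 9.255×4.18×(T − 100) = 38.69(T − 100)
  water warms: 1547×4.18×(T − 18.9) = 6466.5(T − 18.9)
6505.1 T = 20879 + 3868.6 + 122216 = 146964
T ≈ 22.59 °C, under the boiling point, so the assumption holds.

T_f ≈ 22.6 °C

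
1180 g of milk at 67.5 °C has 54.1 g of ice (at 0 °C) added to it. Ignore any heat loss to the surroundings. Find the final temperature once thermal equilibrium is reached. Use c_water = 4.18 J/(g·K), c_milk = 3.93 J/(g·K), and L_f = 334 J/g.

T_f ≈ 60.6 °C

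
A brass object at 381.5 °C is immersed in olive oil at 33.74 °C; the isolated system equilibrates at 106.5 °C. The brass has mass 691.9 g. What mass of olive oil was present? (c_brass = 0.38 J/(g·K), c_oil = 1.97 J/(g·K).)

|Q_brass| = |Q_oil|:
691.9·0.38·(381.5 − 106.5) = m·1.97·(106.5 − 33.74)
143.34 m = 72304  ⇒  m ≈ 504.4 g

m ≈ 504 g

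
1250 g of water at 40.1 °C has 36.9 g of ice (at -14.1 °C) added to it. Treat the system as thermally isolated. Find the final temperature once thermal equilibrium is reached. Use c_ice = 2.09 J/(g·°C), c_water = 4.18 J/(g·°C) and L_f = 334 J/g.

T_f ≈ 36.5 °C

Taking heat into each body as positive, Σ m c ΔT = 0:
ice -14.1→0 °C: 36.9·2.09·14.1 = 1087.4
  melt ice: 36.9·334 = 12325
  warm the meltwater: 154.24 T
  water: 5225(T − 40.1)
5379.2 T = 209522 − 13412 = 196110
T ≈ 36.46 °C. Since T > 0 °C, the all-ice-melts assumption holds.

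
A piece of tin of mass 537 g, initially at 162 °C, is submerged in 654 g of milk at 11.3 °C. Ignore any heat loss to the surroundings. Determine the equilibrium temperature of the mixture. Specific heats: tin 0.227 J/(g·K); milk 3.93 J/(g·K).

Energy conservation, ΣQ = 0:
537·0.227·(T − 162) + 654·3.93·(T − 11.3) = 0
(121.9 + 2570.2) T = 121.9·162 + 2570.2·11.3
T ≈ 18.12 °C

T_f ≈ 18.1 °C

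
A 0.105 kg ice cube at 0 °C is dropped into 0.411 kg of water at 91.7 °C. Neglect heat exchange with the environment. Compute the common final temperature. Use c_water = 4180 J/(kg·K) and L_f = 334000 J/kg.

T_f ≈ 56.8 °C

Heat gained plus heat lost sum to zero:
melt ice: 0.105·334000 = 35070
  warm the meltwater: 438.9 T
  water cools: 0.411·4180·(T − 91.7) = 1718(T − 91.7)
2156.9 T = 157539 − 35070 = 122469
T ≈ 56.78 °C. Since T > 0 °C, the all-ice-melts assumption holds.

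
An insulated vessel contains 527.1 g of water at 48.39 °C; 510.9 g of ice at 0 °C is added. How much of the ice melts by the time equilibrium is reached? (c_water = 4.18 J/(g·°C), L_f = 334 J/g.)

Water can give up m c ΔT = 527.1·4.18·48.39 = 106617 J before reaching 0 °C.
Melting all 510.9 g of ice would need 510.9·334 = 170641 J.
Since 106617 < 170641 J, not all the ice melts; equilibrium is at 0 °C.
m_melted·334 = 106617  ⇒  m_melted ≈ 319.2 g.

m_melted ≈ 319 g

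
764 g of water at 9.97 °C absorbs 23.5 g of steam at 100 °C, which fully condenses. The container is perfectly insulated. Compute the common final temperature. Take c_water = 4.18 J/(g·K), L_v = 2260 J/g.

Let T be the final temperature. ΣQ_i = 0:
latent heat released on condensation: 23.5×2260 = 53110
  condensate cools 100→T: 23.5×4.18×(T − 100) = 98.23(T − 100)
  original water: 3193.5(T − 9.97)
3291.8 T = 53110 + 9823 + 31839 = 94772
T ≈ 28.79 °C (< 100 °C, so full condensation is consistent).

T_f ≈ 28.8 °C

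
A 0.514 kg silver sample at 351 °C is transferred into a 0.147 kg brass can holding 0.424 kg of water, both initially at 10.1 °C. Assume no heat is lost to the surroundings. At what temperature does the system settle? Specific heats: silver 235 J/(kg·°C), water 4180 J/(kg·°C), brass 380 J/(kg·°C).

Net heat exchanged in the isolated system is zero:
0.514×235×(T − 351) + 0.424×4180×(T − 10.1) + 0.147×380×(T − 10.1) = 0
120.79(T − 351) + 1772.3(T − 10.1) + 55.86(T − 10.1) = 0
(120.79 + 1772.3 + 55.86) T = 120.79×351 + 1772.3×10.1 + 55.86×10.1
T = 60862 / 1949 = 31.2 °C

T_f ≈ 31.2 °C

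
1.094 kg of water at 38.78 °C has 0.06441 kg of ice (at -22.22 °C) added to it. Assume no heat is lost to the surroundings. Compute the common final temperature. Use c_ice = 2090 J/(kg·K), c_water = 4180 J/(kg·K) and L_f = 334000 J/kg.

T_f ≈ 31.6 °C

Energy balance with sensible and latent terms:
ice -22.22→0 °C: 0.06441×2090×22.22 = 2991.2; latent heat to melt: 0.06441×334000 = 21513; warm the meltwater: 269.23 T; water: 4572.9(T − 38.78)
4842.2 T = 177338 − 24504 = 152834
T ≈ 31.56 °C (positive, so assuming full melt was valid).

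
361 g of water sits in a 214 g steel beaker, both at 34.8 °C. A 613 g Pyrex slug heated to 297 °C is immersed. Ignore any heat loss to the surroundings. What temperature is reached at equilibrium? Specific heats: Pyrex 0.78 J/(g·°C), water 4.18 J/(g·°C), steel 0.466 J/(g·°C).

Heat gained plus heat lost sum to zero:
613×0.78×(T − 297) + 361×4.18×(T − 34.8) + 214×0.466×(T − 34.8) = 0
478.14(T − 297) + 1509(T − 34.8) + 99.72(T − 34.8) = 0
2086.8 T = 197990
T = 197990/2086.8 ≈ 94.88 °C

T_f ≈ 94.9 °C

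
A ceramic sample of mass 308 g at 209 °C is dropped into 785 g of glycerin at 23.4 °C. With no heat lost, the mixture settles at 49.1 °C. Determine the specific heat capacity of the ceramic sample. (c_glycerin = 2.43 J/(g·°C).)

Setting the total heat transfer to zero:
308×c×(49.1 − 209) + 785×2.43×(49.1 − 23.4) = 0
-49249 c = -49024
c = -49024/-49249 ≈ 0.9954 J/(g·°C)

c ≈ 0.995 J/(g·°C)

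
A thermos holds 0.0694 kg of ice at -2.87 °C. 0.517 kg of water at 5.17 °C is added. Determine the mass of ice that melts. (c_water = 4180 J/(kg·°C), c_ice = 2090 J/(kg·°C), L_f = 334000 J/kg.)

Cooling the water to 0 °C releases 0.517·4180·5.17 = 11173 J.
Warming the ice to 0 °C takes 0.0694·2090·2.87 = 416.28 J, leaving 10756 J for melting.
Fully melting the ice requires m_ice L_f = 0.0694·334000 = 23180 J.
That's not enough to melt it all — equilibrium is at 0 °C with ice remaining.
Mass melted = 10756/334000 ≈ 0.0322 kg.

m_melted ≈ 0.0322 kg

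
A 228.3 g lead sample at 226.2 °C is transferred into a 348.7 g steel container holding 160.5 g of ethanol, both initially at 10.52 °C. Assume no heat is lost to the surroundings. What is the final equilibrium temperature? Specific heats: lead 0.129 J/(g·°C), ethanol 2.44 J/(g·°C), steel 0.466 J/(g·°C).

T_f ≈ 21.4 °C

Net heat exchanged in the isolated system is zero:
228.3×0.129×(T − 226.2) + 160.5×2.44×(T − 10.52) + 348.7×0.466×(T − 10.52) = 0
29.45(T − 226.2) + 391.62(T − 10.52) + 162.49(T − 10.52) = 0
(29.45 + 391.62 + 162.49) T = 29.45×226.2 + 391.62×10.52 + 162.49×10.52
T ≈ 21.40 °C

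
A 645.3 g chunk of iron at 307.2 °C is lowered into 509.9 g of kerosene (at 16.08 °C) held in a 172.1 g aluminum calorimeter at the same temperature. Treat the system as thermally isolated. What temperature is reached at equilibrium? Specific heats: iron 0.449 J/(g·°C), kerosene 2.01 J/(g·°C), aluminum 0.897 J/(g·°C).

Energy conservation, ΣQ = 0:
645.3×0.449×(T − 307.2) + 509.9×2.01×(T − 16.08) + 172.1×0.897×(T − 16.08) = 0
(289.74 + 1024.9 + 154.37) T = 289.74×307.2 + 1024.9×16.08 + 154.37×16.08
T = 107971 / 1469 = 73.5 °C

T_f ≈ 73.5 °C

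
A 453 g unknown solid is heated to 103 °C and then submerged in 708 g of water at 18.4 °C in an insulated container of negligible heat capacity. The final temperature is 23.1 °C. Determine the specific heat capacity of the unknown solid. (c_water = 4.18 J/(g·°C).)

Setting the total heat transfer to zero:
453·c·(23.1 − 103) + 708·4.18·(23.1 − 18.4) = 0
-36195 c = -13909
c = -13909/-36195 ≈ 0.3843 J/(g·°C)

c ≈ 0.384 J/(g·°C)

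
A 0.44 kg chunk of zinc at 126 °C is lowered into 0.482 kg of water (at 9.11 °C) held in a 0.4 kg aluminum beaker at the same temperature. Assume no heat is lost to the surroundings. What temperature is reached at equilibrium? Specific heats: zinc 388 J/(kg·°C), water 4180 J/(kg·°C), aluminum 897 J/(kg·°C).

T_f ≈ 17.0 °C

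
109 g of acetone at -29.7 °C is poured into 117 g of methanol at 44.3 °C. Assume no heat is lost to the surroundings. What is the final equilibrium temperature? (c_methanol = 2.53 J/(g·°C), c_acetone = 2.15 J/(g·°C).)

Energy conservation, ΣQ = 0:
117×2.53×(T − 44.3) + 109×2.15×(T − (-29.7)) = 0
296.01(T − 44.3) + 234.35(T − (-29.7)) = 0
(296.01 + 234.35) T = 296.01×44.3 + 234.35×(-29.7)
T ≈ 11.60 °C

T_f ≈ 11.6 °C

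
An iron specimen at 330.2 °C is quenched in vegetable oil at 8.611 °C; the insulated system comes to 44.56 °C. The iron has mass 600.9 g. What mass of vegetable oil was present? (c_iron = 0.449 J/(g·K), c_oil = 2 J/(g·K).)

m ≈ 1070 g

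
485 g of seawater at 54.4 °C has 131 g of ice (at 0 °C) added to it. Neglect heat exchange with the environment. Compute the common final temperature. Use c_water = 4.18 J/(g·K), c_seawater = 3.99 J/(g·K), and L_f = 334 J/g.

T_f ≈ 24.8 °C

Heat gained plus heat lost sum to zero:
melt ice: 131×334 = 43754; warm the meltwater: 547.58 T; seawater cools: 485×3.99×(T − 54.4) = 1935.2(T − 54.4)
2482.7 T = 105272 − 43754 = 61518
T ≈ 24.78 °C (positive, so assuming full melt was valid).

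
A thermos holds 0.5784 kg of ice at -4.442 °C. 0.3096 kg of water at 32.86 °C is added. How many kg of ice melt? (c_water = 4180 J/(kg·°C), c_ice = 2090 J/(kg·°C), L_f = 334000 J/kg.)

Cooling the water to 0 °C releases 0.3096·4180·32.86 = 42525 J.
Warming the ice to 0 °C takes 0.5784·2090·4.442 = 5369.7 J, leaving 37155 J for melting.
Melting all 0.5784 kg of ice would need 0.5784·334000 = 193186 J.
37155 J < 193186 J, so only part of the ice melts and the system sits at 0 °C.
m_melted·334000 = 37155  ⇒  m_melted ≈ 0.1112 kg.

m_melted ≈ 0.111 kg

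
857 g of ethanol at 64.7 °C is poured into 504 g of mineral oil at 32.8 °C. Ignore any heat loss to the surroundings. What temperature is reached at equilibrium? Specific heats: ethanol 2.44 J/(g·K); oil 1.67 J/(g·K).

Heat gained plus heat lost sum to zero:
857·2.44·(T − 64.7) + 504·1.67·(T − 32.8) = 0
2932.8 T = 162900
T ≈ 55.54 °C

T_f ≈ 55.5 °C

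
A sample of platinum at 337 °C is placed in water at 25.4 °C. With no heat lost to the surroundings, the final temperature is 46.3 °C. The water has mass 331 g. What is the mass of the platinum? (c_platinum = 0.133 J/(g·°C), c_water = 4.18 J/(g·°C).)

m ≈ 748 g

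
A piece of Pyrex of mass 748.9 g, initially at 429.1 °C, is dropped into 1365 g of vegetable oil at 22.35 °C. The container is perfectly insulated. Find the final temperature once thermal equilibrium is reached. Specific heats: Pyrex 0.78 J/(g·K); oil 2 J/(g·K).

With ΣQ=0 the equilibrium temperature is the m·c-weighted mean:
T_f = (584.14*429.1 + 2730*22.35) / (584.14 + 2730)
    = 311671 / 3314.1 ≈ 94.04 °C

T_f ≈ 94.0 °C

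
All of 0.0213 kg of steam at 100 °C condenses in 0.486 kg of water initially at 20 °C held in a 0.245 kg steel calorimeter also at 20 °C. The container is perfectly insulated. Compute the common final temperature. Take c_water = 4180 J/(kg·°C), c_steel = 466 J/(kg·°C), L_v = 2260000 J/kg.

Sum of m c ΔT and latent-heat terms is zero:
condense steam: −0.0213·2260000 = −48138; condensate cools 100→T: 0.0213·4180·(T − 100) = 89.03(T − 100); original water: 2031.5(T − 20); steel cup: 0.245·466·(T − 20) = 114.17(T − 20)
2234.7 T = 48138 + 8903.4 + 42913 = 99954
T ≈ 44.73 °C, under the boiling point, so the assumption holds.

T_f ≈ 44.7 °C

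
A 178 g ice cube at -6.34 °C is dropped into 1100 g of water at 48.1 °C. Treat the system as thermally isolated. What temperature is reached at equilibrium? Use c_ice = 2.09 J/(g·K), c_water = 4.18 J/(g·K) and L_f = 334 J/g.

T_f ≈ 29.8 °C

Setting the total heat transfer to zero:
ice -6.34→0 °C: 178×2.09×6.34 = 2358.6; latent heat to melt: 178×334 = 59452; meltwater 0→T: 178×4.18×T = 744.04 T; water: 4598(T − 48.1)
5342 T = 221164 − 61811 = 159353
T ≈ 29.83 °C. Since T > 0 °C, the all-ice-melts assumption holds.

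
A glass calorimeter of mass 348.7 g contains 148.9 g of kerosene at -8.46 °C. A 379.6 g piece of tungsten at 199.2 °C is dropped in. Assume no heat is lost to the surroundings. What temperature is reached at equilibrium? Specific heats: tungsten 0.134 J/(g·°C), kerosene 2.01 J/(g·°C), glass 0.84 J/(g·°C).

Setting the total heat transfer to zero:
379.6·0.134·(T − 199.2) + 148.9·2.01·(T − (-8.46)) + 348.7·0.84·(T − (-8.46)) = 0
50.87(T − 199.2) + 299.29(T − (-8.46)) + 292.91(T − (-8.46)) = 0
643.06 T = 5122.6
T ≈ 7.97 °C

T_f ≈ 8.0 °C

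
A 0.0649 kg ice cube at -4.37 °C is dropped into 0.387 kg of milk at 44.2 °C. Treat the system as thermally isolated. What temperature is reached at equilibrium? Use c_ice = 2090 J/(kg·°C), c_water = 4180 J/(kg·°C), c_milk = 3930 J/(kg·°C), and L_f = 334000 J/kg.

Net heat exchanged in the isolated system is zero:
ice -4.37→0 °C: 0.0649×2090×4.37 = 592.75; latent heat to melt: 0.0649×334000 = 21677; meltwater 0→T: 0.0649×4180×T = 271.28 T; milk cools: 0.387×3930×(T − 44.2) = 1520.9(T − 44.2)
1792.2 T = 67224 − 22269 = 44955
T ≈ 25.08 °C. Since T > 0 °C, the all-ice-melts assumption holds.

T_f ≈ 25.1 °C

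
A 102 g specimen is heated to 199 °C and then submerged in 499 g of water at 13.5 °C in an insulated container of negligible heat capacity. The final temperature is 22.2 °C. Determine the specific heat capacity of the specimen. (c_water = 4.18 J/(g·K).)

c ≈ 1.01 J/(g·K)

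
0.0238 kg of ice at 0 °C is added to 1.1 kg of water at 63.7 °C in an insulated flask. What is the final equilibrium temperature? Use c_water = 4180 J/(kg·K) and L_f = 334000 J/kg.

Setting the total heat transfer to zero:
melt ice: 0.0238×334000 = 7949.2
  warm the meltwater: 99.48 T
  water: 4598(T − 63.7)
4697.5 T = 292893 − 7949.2 = 284943
T ≈ 60.66 °C. Since T > 0 °C, the all-ice-melts assumption holds.

T_f ≈ 60.7 °C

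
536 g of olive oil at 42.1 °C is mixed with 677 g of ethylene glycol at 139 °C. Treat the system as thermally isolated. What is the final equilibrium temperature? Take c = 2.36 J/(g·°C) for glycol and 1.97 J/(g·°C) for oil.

With ΣQ=0 the equilibrium temperature is the m·c-weighted mean:
T_f = (1597.7×139 + 1055.9×42.1) / (1597.7 + 1055.9)
    = 266537 / 2653.6 ≈ 100.44 °C

T_f ≈ 100.4 °C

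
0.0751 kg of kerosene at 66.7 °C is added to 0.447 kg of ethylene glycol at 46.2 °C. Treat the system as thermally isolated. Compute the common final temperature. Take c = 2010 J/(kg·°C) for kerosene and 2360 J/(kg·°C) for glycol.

T_f = Σ m_i c_i T_i / Σ m_i c_i:
T_f = (150.95*66.7 + 1054.9*46.2) / (150.95 + 1054.9)
    = 58806 / 1205.9 ≈ 48.77 °C

T_f ≈ 48.8 °C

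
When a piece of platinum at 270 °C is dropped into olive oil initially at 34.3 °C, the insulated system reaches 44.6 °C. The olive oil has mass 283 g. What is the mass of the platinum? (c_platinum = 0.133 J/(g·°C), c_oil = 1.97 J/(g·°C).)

m ≈ 192 g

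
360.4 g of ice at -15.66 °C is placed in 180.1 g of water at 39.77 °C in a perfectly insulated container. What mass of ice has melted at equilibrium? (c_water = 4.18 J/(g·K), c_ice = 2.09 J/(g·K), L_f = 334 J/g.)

Water can give up m c ΔT = 180.1×4.18×39.77 = 29940 J before reaching 0 °C.
Of that, 360.4×2.09×15.66 = 11796 J goes to bring the ice to 0 °C, leaving 18144 J.
Melting all 360.4 g of ice would need 360.4×334 = 120374 J.
18144 J < 120374 J, so only part of the ice melts and the system sits at 0 °C.
m_melt = 18144 / L_f = 54.32 g.

m_melted ≈ 54.3 g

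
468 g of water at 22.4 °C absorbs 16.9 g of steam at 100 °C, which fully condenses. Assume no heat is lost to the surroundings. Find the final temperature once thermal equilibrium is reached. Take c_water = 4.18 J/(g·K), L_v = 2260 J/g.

Net heat exchanged in the isolated system is zero:
condense steam: −16.9×2260 = −38194; condensed water 100 °C→T: 70.64(T − 100); water warms: 468×4.18×(T − 22.4) = 1956.2(T − 22.4)
2026.9 T = 38194 + 7064.2 + 43820 = 89078
T ≈ 43.95 °C, under the boiling point, so the assumption holds.

T_f ≈ 43.9 °C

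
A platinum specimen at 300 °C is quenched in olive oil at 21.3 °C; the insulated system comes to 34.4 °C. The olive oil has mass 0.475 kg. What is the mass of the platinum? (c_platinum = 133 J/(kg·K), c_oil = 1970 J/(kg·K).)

Setting the total heat transfer to zero:
m·133·(34.4 − 300) + 0.475·1970·(34.4 − 21.3) = 0
-35325 m = -12258
m = -12258/-35325 ≈ 0.347 kg

m ≈ 0.347 kg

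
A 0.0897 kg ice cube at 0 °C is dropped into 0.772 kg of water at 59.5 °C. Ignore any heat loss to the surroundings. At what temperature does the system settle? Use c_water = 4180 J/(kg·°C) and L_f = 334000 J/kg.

Conservation of energy gives ΣQ = 0:
latent heat to melt: 0.0897·334000 = 29960
  meltwater 0→T: 0.0897·4180·T = 374.95 T
  water cools: 0.772·4180·(T − 59.5) = 3227(T − 59.5)
3601.9 T = 192004 − 29960 = 162044
T ≈ 44.99 °C (positive, so assuming full melt was valid).

T_f ≈ 45.0 °C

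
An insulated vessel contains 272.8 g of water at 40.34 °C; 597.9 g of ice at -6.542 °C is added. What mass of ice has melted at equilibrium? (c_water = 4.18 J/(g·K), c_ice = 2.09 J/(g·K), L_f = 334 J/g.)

m_melted ≈ 113 g

Cooling the water to 0 °C releases 272.8×4.18×40.34 = 46000 J.
Of that, 597.9×2.09×6.542 = 8175 J goes to bring the ice to 0 °C, leaving 37825 J.
Melting all 597.9 g of ice would need 597.9×334 = 199699 J.
37825 J < 199699 J, so only part of the ice melts and the system sits at 0 °C.
Mass melted = 37825/334 ≈ 113.2 g.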